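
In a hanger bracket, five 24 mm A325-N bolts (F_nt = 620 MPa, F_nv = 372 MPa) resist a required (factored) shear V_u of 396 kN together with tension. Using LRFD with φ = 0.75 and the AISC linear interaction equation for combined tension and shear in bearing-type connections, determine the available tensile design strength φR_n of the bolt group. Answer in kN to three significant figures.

707 kN

A_b = π·24²/4 = 452.4 mm²; f_rv = 396 × 1000 / (5 × 452.4) = 175.1 MPa.
F'_nt = 1.3 F_nt − (F_nt / φF_nv) f_rv = 1.3·620 − (620/(0.75·372))·175.1 = 417 MPa, capped at F_nt → F'_nt = 417 MPa.
R_n = F'_nt · A_b · n = 417 × 452.4 × 5 / 1000 = 943.1 kN.
Design strength φR_n = 0.75 × 943.1 = 707 kN.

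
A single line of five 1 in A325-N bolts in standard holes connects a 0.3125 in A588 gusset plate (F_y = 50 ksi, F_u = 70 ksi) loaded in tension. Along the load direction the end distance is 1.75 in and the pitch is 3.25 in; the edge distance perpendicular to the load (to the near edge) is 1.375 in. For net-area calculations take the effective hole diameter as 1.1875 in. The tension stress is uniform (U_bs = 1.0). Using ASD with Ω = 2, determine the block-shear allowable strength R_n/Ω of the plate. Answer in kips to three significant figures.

Shear plane L_v = 1.75 + 4·3.25 = 14.75 in; A_gv = 14.75 × 0.3125 = 4.609 in².
A_nv = (14.75 − 4.5·1.1875) × 0.3125 = 2.939 in².
A_nt = (1.375 − 0.5·1.1875) × 0.3125 = 0.2441 in².
0.6 F_u A_nv = 123.5 kips; 0.6 F_y A_gv = 138.3 kips → shear rupture governs the shear term.
R_n = 123.5 + 1.0 × 70 × 0.2441 = 140.5 kips.
Allowable strength R_n/Ω = 140.5 / 2 = 70.3 kips.

70.3 kips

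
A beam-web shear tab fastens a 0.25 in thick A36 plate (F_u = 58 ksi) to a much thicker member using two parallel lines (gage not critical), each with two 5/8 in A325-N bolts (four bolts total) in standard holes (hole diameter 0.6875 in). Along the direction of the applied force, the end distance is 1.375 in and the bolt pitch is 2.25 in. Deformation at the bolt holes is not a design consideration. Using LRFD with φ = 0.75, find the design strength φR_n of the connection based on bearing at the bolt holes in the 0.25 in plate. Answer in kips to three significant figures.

74.4 kips

Per bolt r_n = 1.5 l_c t F_u ≤ 3.0 d t F_u; upper limit = 3.0 × 0.625 × 0.25 × 58 = 27.19 kips.
Edge bolt: l_c = 1.375 − 0.6875/2 = 1.031 in → 1.5 × 1.031 × 0.25 × 58 = 22.43 → r_n = 22.43 kips.
Interior bolts: l_c = 2.25 − 0.6875 = 1.562 in → 1.5 × 1.562 × 0.25 × 58 = 33.98 → r_n = 27.19 kips.
R_n = 2 × 22.43 + 2 × 27.19 = 99.23 kips.
Design strength φR_n = 0.75 × 99.23 = 74.4 kips.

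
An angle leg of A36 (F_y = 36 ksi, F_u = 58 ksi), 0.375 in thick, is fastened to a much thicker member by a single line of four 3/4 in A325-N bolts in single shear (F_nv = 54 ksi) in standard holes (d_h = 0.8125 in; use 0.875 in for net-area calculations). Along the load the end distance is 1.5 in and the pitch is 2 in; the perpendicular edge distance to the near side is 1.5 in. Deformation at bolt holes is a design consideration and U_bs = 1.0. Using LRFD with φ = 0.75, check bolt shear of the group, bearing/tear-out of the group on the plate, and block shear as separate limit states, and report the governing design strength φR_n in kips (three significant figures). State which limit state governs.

Bolt shear: A_b = π·0.75²/4 = 0.4418 in²; R_n = 54 × 0.4418 × 4 × 1 = 95.43 kips → 0.75 × 95.43 = 71.6 kips.
Bearing: edge l_c = 1.094, r_n = 28.55 kips; interior l_c = 1.188, r_n = 30.99 kips; R_n = 28.55 + 3·30.99 = 121.5 kips → 91.1 kips.
Block shear: A_gv = 2.812, A_nv = 1.664, A_nt = 0.3984 in²; R_n = min(0.6F_uA_nv, 0.6F_yA_gv) + U_bs·F_u·A_nt = 81.02 kips → 60.8 kips.
Block shear governs: 60.8 kips.

60.8 kips (block shear governs)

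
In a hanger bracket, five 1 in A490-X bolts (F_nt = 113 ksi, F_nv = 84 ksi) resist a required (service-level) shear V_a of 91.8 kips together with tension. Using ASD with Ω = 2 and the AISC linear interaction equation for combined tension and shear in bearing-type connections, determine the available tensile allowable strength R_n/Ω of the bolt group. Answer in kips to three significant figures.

A_b = π·1²/4 = 0.7854 in²; f_rv = 91.8 / (5 × 0.7854) = 23.38 ksi.
F'_nt = 1.3 F_nt − (Ω F_nt / F_nv) f_rv = 1.3·113 − (2·113/84)·23.38 = 84.01 ksi, capped at F_nt → F'_nt = 84.01 ksi.
R_n = F'_nt · A_b · n = 84.01 × 0.7854 × 5 = 329.9 kips.
Allowable strength R_n/Ω = 329.9 / 2 = 165 kips.

165 kips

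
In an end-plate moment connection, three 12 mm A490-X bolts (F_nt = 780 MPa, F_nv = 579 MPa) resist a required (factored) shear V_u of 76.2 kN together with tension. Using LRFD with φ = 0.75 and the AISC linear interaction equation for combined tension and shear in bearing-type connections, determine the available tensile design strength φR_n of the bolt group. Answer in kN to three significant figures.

A_b = π·12²/4 = 113.1 mm²; f_rv = 76.2 × 1000 / (3 × 113.1) = 224.6 MPa.
F'_nt = 1.3 F_nt − (F_nt / φF_nv) f_rv = 1.3·780 − (780/(0.75·579))·224.6 = 610.6 MPa, capped at F_nt → F'_nt = 610.6 MPa.
R_n = F'_nt · A_b · n = 610.6 × 113.1 × 3 / 1000 = 207.2 kN.
Design strength φR_n = 0.75 × 207.2 = 155 kN.

155 kN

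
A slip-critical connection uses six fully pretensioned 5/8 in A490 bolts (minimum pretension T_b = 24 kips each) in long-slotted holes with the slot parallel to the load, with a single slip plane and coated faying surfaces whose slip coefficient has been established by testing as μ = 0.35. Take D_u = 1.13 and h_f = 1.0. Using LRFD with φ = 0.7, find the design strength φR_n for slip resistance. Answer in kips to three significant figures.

R_n = μ · D_u · h_f · T_b · n_s · n_b = 0.35 × 1.13 × 1.0 × 24 × 1 × 6 = 56.95 kips.
Design strength φR_n = 0.7 × 56.95 = 39.9 kips.

39.9 kips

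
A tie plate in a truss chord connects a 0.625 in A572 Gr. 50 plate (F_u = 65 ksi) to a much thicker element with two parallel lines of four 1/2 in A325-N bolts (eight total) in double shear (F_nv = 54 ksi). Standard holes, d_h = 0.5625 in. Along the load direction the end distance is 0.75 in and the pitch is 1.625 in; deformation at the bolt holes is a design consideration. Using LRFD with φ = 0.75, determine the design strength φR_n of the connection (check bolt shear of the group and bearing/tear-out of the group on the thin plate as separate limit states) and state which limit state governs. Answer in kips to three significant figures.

127 kips (bolt shear governs)

Bolt shear: A_b = π·0.5²/4 = 0.1963 in²; R_n = 54 × 0.1963 × 8 × 2 = 169.6 kips → 0.75 × 169.6 = 127 kips.
Bearing (1.2 l_c t F_u ≤ 2.4 d t F_u): upper limit = 2.4·0.5·0.625·65 = 48.75 kips.
  Edge l_c = 0.75 − 0.5625/2 = 0.4688 → r_n = 22.85 kips; interior l_c = 1.625 − 0.5625 = 1.062 → r_n = 48.75 kips.
  R_n,bearing = 2·22.85 + 6·48.75 = 338.2 kips → 0.75 × 338.2 = 254 kips.
Bolt shear governs: 127 kips.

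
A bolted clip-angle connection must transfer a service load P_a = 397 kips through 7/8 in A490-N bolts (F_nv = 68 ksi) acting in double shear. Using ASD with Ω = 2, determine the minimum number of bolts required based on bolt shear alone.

10 bolts

A_b = π·0.875²/4 = 0.6013 in².
Per-bolt allowable strength R_n/Ω = 68 × 0.6013 × 2 / 2 = 40.89 kips.
n ≥ 397 / 40.89 = 9.709 → use 10 bolts.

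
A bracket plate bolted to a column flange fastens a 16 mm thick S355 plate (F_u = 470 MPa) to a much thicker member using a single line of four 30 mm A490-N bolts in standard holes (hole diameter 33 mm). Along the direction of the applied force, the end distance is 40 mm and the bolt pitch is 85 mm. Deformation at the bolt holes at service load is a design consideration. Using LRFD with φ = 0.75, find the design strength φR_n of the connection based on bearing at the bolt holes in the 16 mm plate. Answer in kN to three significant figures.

Per bolt r_n = 1.2 l_c t F_u ≤ 2.4 d t F_u; upper limit = 2.4 × 30 × 16 × 470 / 1000 = 541.4 kN.
Edge bolt: l_c = 40 − 33/2 = 23.5 mm → 1.2 × 23.5 × 16 × 470 / 1000 = 212.1 → r_n = 212.1 kN.
Interior bolts: l_c = 85 − 33 = 52 mm → 1.2 × 52 × 16 × 470 / 1000 = 469.2 → r_n = 469.2 kN.
R_n = 1 × 212.1 + 3 × 469.2 = 1620 kN.
Design strength φR_n = 0.75 × 1620 = 1210 kN.

1210 kN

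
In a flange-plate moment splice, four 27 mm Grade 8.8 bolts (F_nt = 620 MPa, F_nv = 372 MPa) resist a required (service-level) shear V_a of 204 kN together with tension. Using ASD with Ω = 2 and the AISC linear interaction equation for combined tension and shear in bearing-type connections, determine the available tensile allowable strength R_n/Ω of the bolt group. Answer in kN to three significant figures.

A_b = π·27²/4 = 572.6 mm²; f_rv = 204 × 1000 / (4 × 572.6) = 89.07 MPa.
F'_nt = 1.3 F_nt − (Ω F_nt / F_nv) f_rv = 1.3·620 − (2·620/372)·89.07 = 509.1 MPa, capped at F_nt → F'_nt = 509.1 MPa.
R_n = F'_nt · A_b · n = 509.1 × 572.6 × 4 / 1000 = 1166 kN.
Allowable strength R_n/Ω = 1166 / 2 = 583 kN.

583 kN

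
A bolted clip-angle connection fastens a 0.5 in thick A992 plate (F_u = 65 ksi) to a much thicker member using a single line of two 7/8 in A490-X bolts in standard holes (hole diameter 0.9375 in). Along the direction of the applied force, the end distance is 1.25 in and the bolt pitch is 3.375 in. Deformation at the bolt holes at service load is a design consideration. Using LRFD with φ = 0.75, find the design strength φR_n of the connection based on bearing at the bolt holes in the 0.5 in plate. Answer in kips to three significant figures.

74 kips

Per bolt r_n = 1.2 l_c t F_u ≤ 2.4 d t F_u; upper limit = 2.4 × 0.875 × 0.5 × 65 = 68.25 kips.
Edge bolt: l_c = 1.25 − 0.9375/2 = 0.7812 in → 1.2 × 0.7812 × 0.5 × 65 = 30.47 → r_n = 30.47 kips.
Interior bolts: l_c = 3.375 − 0.9375 = 2.438 in → 1.2 × 2.438 × 0.5 × 65 = 95.06 → r_n = 68.25 kips.
R_n = 1 × 30.47 + 1 × 68.25 = 98.72 kips.
Design strength φR_n = 0.75 × 98.72 = 74 kips.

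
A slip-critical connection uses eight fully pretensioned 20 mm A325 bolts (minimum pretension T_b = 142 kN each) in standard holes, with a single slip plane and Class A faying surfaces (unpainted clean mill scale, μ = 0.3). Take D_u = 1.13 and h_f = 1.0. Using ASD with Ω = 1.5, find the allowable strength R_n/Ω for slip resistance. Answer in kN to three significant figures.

R_n = μ · D_u · h_f · T_b · n_s · n_b = 0.3 × 1.13 × 1.0 × 142 × 1 × 8 = 385.1 kN.
Allowable strength R_n/Ω = 385.1 / 1.5 = 257 kN.

257 kN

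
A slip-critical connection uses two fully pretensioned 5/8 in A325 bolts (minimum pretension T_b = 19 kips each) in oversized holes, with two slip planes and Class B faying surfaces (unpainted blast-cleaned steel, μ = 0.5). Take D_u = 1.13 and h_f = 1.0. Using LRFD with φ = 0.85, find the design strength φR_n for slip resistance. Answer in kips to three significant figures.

36.5 kips

R_n = μ · D_u · h_f · T_b · n_s · n_b = 0.5 × 1.13 × 1.0 × 19 × 2 × 2 = 42.94 kips.
Design strength φR_n = 0.85 × 42.94 = 36.5 kips.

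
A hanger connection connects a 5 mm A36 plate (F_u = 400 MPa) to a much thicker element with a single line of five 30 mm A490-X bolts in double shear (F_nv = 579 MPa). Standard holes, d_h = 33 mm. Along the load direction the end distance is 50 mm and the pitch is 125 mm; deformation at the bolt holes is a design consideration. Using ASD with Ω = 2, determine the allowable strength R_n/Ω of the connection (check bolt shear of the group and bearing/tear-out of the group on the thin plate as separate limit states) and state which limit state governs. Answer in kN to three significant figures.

Bolt shear: A_b = π·30²/4 = 706.9 mm²; R_n = 579 × 706.9 × 5 × 2 / 1000 = 4093 kN → 4093 / 2 = 2050 kN.
Bearing (1.2 l_c t F_u ≤ 2.4 d t F_u): upper limit = 2.4·30·5·400 / 1000 = 144 kN.
  Edge l_c = 50 − 33/2 = 33.5 → r_n = 80.4 kN; interior l_c = 125 − 33 = 92 → r_n = 144 kN.
  R_n,bearing = 1·80.4 + 4·144 = 656.4 kN → 656.4 / 2 = 328 kN.
Bearing governs: 328 kN.

328 kN (bearing governs)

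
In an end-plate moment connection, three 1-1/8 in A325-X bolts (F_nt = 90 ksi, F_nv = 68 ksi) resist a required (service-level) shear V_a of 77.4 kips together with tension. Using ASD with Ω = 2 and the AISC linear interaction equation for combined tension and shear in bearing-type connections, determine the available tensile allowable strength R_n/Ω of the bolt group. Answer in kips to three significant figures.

72 kips

A_b = π·1.125²/4 = 0.994 in²; f_rv = 77.4 / (3 × 0.994) = 25.96 ksi.
F'_nt = 1.3 F_nt − (Ω F_nt / F_nv) f_rv = 1.3·90 − (2·90/68)·25.96 = 48.29 ksi, capped at F_nt → F'_nt = 48.29 ksi.
R_n = F'_nt · A_b · n = 48.29 × 0.994 × 3 = 144 kips.
Allowable strength R_n/Ω = 144 / 2 = 72 kips.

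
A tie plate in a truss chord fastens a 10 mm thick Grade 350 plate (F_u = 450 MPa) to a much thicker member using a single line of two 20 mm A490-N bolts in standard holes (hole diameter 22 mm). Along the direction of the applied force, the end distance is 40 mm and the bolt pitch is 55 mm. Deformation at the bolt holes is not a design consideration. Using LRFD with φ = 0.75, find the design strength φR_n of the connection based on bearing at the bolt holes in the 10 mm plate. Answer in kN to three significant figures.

Per bolt r_n = 1.5 l_c t F_u ≤ 3.0 d t F_u; upper limit = 3.0 × 20 × 10 × 450 / 1000 = 270 kN.
Edge bolt: l_c = 40 − 22/2 = 29 mm → 1.5 × 29 × 10 × 450 / 1000 = 195.8 → r_n = 195.8 kN.
Interior bolts: l_c = 55 − 22 = 33 mm → 1.5 × 33 × 10 × 450 / 1000 = 222.8 → r_n = 222.8 kN.
R_n = 1 × 195.8 + 1 × 222.8 = 418.5 kN.
Design strength φR_n = 0.75 × 418.5 = 314 kN.

314 kN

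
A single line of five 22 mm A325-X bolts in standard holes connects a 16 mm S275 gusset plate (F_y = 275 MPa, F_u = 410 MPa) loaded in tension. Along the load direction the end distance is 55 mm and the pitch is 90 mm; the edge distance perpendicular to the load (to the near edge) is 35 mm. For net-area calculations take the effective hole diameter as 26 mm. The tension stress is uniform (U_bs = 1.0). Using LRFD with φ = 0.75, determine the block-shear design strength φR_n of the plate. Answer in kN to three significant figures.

930 kN

Shear plane L_v = 55 + 4·90 = 415 mm; A_gv = 415 × 16 = 6640 mm².
A_nv = (415 − 4.5·26) × 16 = 4768 mm².
A_nt = (35 − 0.5·26) × 16 = 352 mm².
0.6 F_u A_nv = 1173 kN; 0.6 F_y A_gv = 1096 kN → shear yielding governs the shear term.
R_n = 1096 + 1.0 × 410 × 352 / 1000 = 1240 kN.
Design strength φR_n = 0.75 × 1240 = 930 kN.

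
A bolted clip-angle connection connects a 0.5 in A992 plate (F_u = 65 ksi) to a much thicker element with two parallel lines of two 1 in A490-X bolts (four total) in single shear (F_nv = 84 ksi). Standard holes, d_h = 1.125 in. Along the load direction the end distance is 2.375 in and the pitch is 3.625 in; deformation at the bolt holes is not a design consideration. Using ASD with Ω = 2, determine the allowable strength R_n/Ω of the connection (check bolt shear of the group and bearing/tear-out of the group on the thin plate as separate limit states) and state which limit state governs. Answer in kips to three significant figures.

Bolt shear: A_b = π·1²/4 = 0.7854 in²; R_n = 84 × 0.7854 × 4 × 1 = 263.9 kips → 263.9 / 2 = 132 kips.
Bearing (1.5 l_c t F_u ≤ 3.0 d t F_u): upper limit = 3.0·1·0.5·65 = 97.5 kips.
  Edge l_c = 2.375 − 1.125/2 = 1.812 → r_n = 88.36 kips; interior l_c = 3.625 − 1.125 = 2.5 → r_n = 97.5 kips.
  R_n,bearing = 2·88.36 + 2·97.5 = 371.7 kips → 371.7 / 2 = 186 kips.
Bolt shear governs: 132 kips.

132 kips (bolt shear governs)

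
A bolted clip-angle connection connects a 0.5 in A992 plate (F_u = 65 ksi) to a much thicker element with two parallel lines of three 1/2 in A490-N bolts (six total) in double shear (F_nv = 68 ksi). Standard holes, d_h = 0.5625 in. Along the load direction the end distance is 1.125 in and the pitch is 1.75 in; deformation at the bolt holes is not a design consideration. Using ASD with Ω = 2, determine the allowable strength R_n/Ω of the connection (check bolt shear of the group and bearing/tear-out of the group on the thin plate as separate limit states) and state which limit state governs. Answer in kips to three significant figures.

Bolt shear: A_b = π·0.5²/4 = 0.1963 in²; R_n = 68 × 0.1963 × 6 × 2 = 160.2 kips → 160.2 / 2 = 80.1 kips.
Bearing (1.5 l_c t F_u ≤ 3.0 d t F_u): upper limit = 3.0·0.5·0.5·65 = 48.75 kips.
  Edge l_c = 1.125 − 0.5625/2 = 0.8438 → r_n = 41.13 kips; interior l_c = 1.75 − 0.5625 = 1.188 → r_n = 48.75 kips.
  R_n,bearing = 2·41.13 + 4·48.75 = 277.3 kips → 277.3 / 2 = 139 kips.
Bolt shear governs: 80.1 kips.

80.1 kips (bolt shear governs)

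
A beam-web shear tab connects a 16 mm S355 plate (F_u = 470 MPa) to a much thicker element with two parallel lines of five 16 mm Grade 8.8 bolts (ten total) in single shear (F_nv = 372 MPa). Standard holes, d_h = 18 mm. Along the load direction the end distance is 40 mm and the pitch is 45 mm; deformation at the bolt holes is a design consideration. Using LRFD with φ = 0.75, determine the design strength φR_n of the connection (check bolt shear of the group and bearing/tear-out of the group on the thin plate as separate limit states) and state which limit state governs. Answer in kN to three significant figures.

561 kN (bolt shear governs)

Bolt shear: A_b = π·16²/4 = 201.1 mm²; R_n = 372 × 201.1 × 10 × 1 / 1000 = 748 kN → 0.75 × 748 = 561 kN.
Bearing (1.2 l_c t F_u ≤ 2.4 d t F_u): upper limit = 2.4·16·16·470 / 1000 = 288.8 kN.
  Edge l_c = 40 − 18/2 = 31 → r_n = 279.7 kN; interior l_c = 45 − 18 = 27 → r_n = 243.6 kN.
  R_n,bearing = 2·279.7 + 8·243.6 = 2509 kN → 0.75 × 2509 = 1880 kN.
Bolt shear governs: 561 kN.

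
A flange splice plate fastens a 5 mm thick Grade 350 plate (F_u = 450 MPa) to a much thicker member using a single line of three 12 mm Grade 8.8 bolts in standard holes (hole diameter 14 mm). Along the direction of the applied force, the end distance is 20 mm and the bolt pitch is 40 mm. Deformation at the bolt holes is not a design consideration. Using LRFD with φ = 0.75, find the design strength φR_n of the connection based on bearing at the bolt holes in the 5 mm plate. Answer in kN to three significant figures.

154 kN

Per bolt r_n = 1.5 l_c t F_u ≤ 3.0 d t F_u; upper limit = 3.0 × 12 × 5 × 450 / 1000 = 81 kN.
Edge bolt: l_c = 20 − 14/2 = 13 mm → 1.5 × 13 × 5 × 450 / 1000 = 43.88 → r_n = 43.88 kN.
Interior bolts: l_c = 40 − 14 = 26 mm → 1.5 × 26 × 5 × 450 / 1000 = 87.75 → r_n = 81 kN.
R_n = 1 × 43.88 + 2 × 81 = 205.9 kN.
Design strength φR_n = 0.75 × 205.9 = 154 kN.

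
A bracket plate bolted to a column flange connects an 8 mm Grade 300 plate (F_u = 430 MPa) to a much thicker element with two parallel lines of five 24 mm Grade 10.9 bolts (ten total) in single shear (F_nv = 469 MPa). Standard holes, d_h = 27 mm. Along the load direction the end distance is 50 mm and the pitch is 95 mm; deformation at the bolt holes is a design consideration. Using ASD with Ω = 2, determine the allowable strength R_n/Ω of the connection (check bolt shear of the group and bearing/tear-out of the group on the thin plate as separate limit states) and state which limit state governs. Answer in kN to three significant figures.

Bolt shear: A_b = π·24²/4 = 452.4 mm²; R_n = 469 × 452.4 × 10 × 1 / 1000 = 2122 kN → 2122 / 2 = 1060 kN.
Bearing (1.2 l_c t F_u ≤ 2.4 d t F_u): upper limit = 2.4·24·8·430 / 1000 = 198.1 kN.
  Edge l_c = 50 − 27/2 = 36.5 → r_n = 150.7 kN; interior l_c = 95 − 27 = 68 → r_n = 198.1 kN.
  R_n,bearing = 2·150.7 + 8·198.1 = 1886 kN → 1886 / 2 = 943 kN.
Bearing governs: 943 kN.

943 kN (bearing governs)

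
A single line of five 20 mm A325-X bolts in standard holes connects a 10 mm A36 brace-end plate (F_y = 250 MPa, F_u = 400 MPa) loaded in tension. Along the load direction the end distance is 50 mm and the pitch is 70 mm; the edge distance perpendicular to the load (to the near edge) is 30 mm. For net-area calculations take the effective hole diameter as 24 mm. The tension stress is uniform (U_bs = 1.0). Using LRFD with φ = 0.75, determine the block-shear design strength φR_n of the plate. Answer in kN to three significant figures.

425 kN

Shear plane L_v = 50 + 4·70 = 330 mm; A_gv = 330 × 10 = 3300 mm².
A_nv = (330 − 4.5·24) × 10 = 2220 mm².
A_nt = (30 − 0.5·24) × 10 = 180 mm².
0.6 F_u A_nv = 532.8 kN; 0.6 F_y A_gv = 495 kN → shear yielding governs the shear term.
R_n = 495 + 1.0 × 400 × 180 / 1000 = 567 kN.
Design strength φR_n = 0.75 × 567 = 425 kN.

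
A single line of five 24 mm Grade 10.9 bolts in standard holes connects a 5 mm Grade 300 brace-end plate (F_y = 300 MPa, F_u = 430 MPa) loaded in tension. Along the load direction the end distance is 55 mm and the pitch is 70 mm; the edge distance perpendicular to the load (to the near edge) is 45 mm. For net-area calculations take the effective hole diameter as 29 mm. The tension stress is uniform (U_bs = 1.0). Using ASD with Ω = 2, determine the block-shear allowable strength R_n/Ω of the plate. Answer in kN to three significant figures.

165 kN

Shear plane L_v = 55 + 4·70 = 335 mm; A_gv = 335 × 5 = 1675 mm².
A_nv = (335 − 4.5·29) × 5 = 1022 mm².
A_nt = (45 − 0.5·29) × 5 = 152.5 mm².
0.6 F_u A_nv = 263.8 kN; 0.6 F_y A_gv = 301.5 kN → shear rupture governs the shear term.
R_n = 263.8 + 1.0 × 430 × 152.5 / 1000 = 329.4 kN.
Allowable strength R_n/Ω = 329.4 / 2 = 165 kN.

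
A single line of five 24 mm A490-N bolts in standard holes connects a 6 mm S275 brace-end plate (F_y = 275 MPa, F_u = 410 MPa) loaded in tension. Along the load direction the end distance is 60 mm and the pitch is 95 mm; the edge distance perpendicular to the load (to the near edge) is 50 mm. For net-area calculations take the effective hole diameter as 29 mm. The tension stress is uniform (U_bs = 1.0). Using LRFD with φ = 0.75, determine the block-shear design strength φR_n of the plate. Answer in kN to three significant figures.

Shear plane L_v = 60 + 4·95 = 440 mm; A_gv = 440 × 6 = 2640 mm².
A_nv = (440 − 4.5·29) × 6 = 1857 mm².
A_nt = (50 − 0.5·29) × 6 = 213 mm².
0.6 F_u A_nv = 456.8 kN; 0.6 F_y A_gv = 435.6 kN → shear yielding governs the shear term.
R_n = 435.6 + 1.0 × 410 × 213 / 1000 = 522.9 kN.
Design strength φR_n = 0.75 × 522.9 = 392 kN.

392 kN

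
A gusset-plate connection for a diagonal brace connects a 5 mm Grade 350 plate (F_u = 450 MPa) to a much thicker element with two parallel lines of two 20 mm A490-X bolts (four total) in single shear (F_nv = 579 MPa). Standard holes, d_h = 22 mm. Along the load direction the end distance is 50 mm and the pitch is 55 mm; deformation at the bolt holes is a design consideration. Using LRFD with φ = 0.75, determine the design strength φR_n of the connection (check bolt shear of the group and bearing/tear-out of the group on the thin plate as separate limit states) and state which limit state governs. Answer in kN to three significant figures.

292 kN (bearing governs)

Bolt shear: A_b = π·20²/4 = 314.2 mm²; R_n = 579 × 314.2 × 4 × 1 / 1000 = 727.6 kN → 0.75 × 727.6 = 546 kN.
Bearing (1.2 l_c t F_u ≤ 2.4 d t F_u): upper limit = 2.4·20·5·450 / 1000 = 108 kN.
  Edge l_c = 50 − 22/2 = 39 → r_n = 105.3 kN; interior l_c = 55 − 22 = 33 → r_n = 89.1 kN.
  R_n,bearing = 2·105.3 + 2·89.1 = 388.8 kN → 0.75 × 388.8 = 292 kN.
Bearing governs: 292 kN.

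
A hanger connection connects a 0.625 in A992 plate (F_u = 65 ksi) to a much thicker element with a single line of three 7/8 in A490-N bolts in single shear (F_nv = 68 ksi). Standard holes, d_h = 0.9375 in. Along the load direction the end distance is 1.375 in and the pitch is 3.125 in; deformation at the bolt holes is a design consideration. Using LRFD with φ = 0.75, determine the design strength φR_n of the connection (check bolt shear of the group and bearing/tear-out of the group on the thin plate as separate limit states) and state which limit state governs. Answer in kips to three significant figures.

92 kips (bolt shear governs)

Bolt shear: A_b = π·0.875²/4 = 0.6013 in²; R_n = 68 × 0.6013 × 3 × 1 = 122.7 kips → 0.75 × 122.7 = 92 kips.
Bearing (1.2 l_c t F_u ≤ 2.4 d t F_u): upper limit = 2.4·0.875·0.625·65 = 85.31 kips.
  Edge l_c = 1.375 − 0.9375/2 = 0.9062 → r_n = 44.18 kips; interior l_c = 3.125 − 0.9375 = 2.188 → r_n = 85.31 kips.
  R_n,bearing = 1·44.18 + 2·85.31 = 214.8 kips → 0.75 × 214.8 = 161 kips.
Bolt shear governs: 92 kips.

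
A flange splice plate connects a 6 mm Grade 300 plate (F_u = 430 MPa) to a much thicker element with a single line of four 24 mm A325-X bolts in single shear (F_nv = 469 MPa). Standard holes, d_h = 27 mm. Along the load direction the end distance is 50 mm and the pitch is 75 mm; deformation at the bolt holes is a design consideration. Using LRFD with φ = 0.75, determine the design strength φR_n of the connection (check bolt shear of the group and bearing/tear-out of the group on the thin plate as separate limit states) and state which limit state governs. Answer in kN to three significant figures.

Bolt shear: A_b = π·24²/4 = 452.4 mm²; R_n = 469 × 452.4 × 4 × 1 / 1000 = 848.7 kN → 0.75 × 848.7 = 637 kN.
Bearing (1.2 l_c t F_u ≤ 2.4 d t F_u): upper limit = 2.4·24·6·430 / 1000 = 148.6 kN.
  Edge l_c = 50 − 27/2 = 36.5 → r_n = 113 kN; interior l_c = 75 − 27 = 48 → r_n = 148.6 kN.
  R_n,bearing = 1·113 + 3·148.6 = 558.8 kN → 0.75 × 558.8 = 419 kN.
Bearing governs: 419 kN.

419 kN (bearing governs)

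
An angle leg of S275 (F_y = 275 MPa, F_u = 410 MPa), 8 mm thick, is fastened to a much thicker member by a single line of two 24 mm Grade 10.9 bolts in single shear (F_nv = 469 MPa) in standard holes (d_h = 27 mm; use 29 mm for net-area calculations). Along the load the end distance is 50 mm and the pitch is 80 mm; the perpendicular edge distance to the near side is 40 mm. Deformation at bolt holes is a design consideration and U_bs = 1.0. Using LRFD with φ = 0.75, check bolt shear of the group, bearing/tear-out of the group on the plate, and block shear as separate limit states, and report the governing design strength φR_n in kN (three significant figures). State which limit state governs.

Bolt shear: A_b = π·24²/4 = 452.4 mm²; R_n = 469 × 452.4 × 2 × 1 / 1000 = 424.3 kN → 0.75 × 424.3 = 318 kN.
Bearing: edge l_c = 36.5, r_n = 143.7 kN; interior l_c = 53, r_n = 188.9 kN; R_n = 143.7 + 1·188.9 = 332.6 kN → 249 kN.
Block shear: A_gv = 1040, A_nv = 692, A_nt = 204 mm²; R_n = min(0.6F_uA_nv, 0.6F_yA_gv) + U_bs·F_u·A_nt = 253.9 kN → 190 kN.
Block shear governs: 190 kN.

190 kN (block shear governs)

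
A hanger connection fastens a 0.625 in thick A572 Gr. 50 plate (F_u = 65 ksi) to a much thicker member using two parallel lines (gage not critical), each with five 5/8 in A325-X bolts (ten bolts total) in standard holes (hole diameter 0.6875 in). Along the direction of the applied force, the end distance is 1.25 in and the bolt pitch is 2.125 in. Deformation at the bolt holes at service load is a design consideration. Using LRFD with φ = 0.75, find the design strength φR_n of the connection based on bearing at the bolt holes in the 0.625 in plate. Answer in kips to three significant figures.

432 kips

Per bolt r_n = 1.2 l_c t F_u ≤ 2.4 d t F_u; upper limit = 2.4 × 0.625 × 0.625 × 65 = 60.94 kips.
Edge bolt: l_c = 1.25 − 0.6875/2 = 0.9062 in → 1.2 × 0.9062 × 0.625 × 65 = 44.18 → r_n = 44.18 kips.
Interior bolts: l_c = 2.125 − 0.6875 = 1.438 in → 1.2 × 1.438 × 0.625 × 65 = 70.08 → r_n = 60.94 kips.
R_n = 2 × 44.18 + 8 × 60.94 = 575.9 kips.
Design strength φR_n = 0.75 × 575.9 = 432 kips.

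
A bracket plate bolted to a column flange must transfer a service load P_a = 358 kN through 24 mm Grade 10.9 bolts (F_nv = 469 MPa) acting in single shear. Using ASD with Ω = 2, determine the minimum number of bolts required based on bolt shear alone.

A_b = π·24²/4 = 452.4 mm².
Per-bolt allowable strength R_n/Ω = 469 × 452.4 × 1 / 1000 / 2 = 106.1 kN.
n ≥ 358 / 106.1 = 3.375 → use 4 bolts.

4 bolts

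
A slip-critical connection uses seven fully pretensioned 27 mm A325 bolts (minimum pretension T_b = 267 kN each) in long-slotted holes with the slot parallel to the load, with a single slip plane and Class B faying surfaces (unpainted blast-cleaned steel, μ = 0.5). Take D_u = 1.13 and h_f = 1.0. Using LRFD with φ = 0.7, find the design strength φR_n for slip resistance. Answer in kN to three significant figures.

739 kN

R_n = μ · D_u · h_f · T_b · n_s · n_b = 0.5 × 1.13 × 1.0 × 267 × 1 × 7 = 1056 kN.
Design strength φR_n = 0.7 × 1056 = 739 kN.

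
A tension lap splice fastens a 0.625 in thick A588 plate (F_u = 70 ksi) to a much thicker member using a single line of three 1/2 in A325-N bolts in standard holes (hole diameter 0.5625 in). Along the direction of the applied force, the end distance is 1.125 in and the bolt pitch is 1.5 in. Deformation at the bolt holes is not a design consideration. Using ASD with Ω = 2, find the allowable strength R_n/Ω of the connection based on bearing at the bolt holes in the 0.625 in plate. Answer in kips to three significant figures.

Per bolt r_n = 1.5 l_c t F_u ≤ 3.0 d t F_u; upper limit = 3.0 × 0.5 × 0.625 × 70 = 65.62 kips.
Edge bolt: l_c = 1.125 − 0.5625/2 = 0.8438 in → 1.5 × 0.8438 × 0.625 × 70 = 55.37 → r_n = 55.37 kips.
Interior bolts: l_c = 1.5 − 0.5625 = 0.9375 in → 1.5 × 0.9375 × 0.625 × 70 = 61.52 → r_n = 61.52 kips.
R_n = 1 × 55.37 + 2 × 61.52 = 178.4 kips.
Allowable strength R_n/Ω = 178.4 / 2 = 89.2 kips.

89.2 kips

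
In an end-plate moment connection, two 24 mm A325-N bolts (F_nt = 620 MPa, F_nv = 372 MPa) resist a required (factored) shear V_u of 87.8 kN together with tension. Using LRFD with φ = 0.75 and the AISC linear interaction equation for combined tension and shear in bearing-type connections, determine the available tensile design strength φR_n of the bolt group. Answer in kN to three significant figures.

A_b = π·24²/4 = 452.4 mm²; f_rv = 87.8 × 1000 / (2 × 452.4) = 97.04 MPa.
F'_nt = 1.3 F_nt − (F_nt / φF_nv) f_rv = 1.3·620 − (620/(0.75·372))·97.04 = 590.4 MPa, capped at F_nt → F'_nt = 590.4 MPa.
R_n = F'_nt · A_b · n = 590.4 × 452.4 × 2 / 1000 = 534.1 kN.
Design strength φR_n = 0.75 × 534.1 = 401 kN.

401 kN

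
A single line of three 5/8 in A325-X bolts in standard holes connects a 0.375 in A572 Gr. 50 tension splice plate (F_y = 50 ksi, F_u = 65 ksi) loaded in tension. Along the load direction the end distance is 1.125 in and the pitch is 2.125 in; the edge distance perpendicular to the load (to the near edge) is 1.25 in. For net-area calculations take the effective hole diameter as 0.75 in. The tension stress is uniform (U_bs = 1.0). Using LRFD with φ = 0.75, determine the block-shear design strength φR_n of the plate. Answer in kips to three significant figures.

Shear plane L_v = 1.125 + 2·2.125 = 5.375 in; A_gv = 5.375 × 0.375 = 2.016 in².
A_nv = (5.375 − 2.5·0.75) × 0.375 = 1.312 in².
A_nt = (1.25 − 0.5·0.75) × 0.375 = 0.3281 in².
0.6 F_u A_nv = 51.19 kips; 0.6 F_y A_gv = 60.47 kips → shear rupture governs the shear term.
R_n = 51.19 + 1.0 × 65 × 0.3281 = 72.52 kips.
Design strength φR_n = 0.75 × 72.52 = 54.4 kips.

54.4 kips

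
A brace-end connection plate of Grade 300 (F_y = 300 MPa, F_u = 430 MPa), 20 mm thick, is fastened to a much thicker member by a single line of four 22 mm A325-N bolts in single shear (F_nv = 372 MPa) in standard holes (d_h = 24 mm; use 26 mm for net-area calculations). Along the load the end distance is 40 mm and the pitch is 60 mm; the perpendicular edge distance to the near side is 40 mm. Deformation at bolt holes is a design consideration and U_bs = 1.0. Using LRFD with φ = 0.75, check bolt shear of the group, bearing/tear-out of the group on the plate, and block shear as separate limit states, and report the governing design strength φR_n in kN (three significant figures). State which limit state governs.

Bolt shear: A_b = π·22²/4 = 380.1 mm²; R_n = 372 × 380.1 × 4 × 1 / 1000 = 565.6 kN → 0.75 × 565.6 = 424 kN.
Bearing: edge l_c = 28, r_n = 289 kN; interior l_c = 36, r_n = 371.5 kN; R_n = 289 + 3·371.5 = 1404 kN → 1050 kN.
Block shear: A_gv = 4400, A_nv = 2580, A_nt = 540 mm²; R_n = min(0.6F_uA_nv, 0.6F_yA_gv) + U_bs·F_u·A_nt = 897.8 kN → 673 kN.
Bolt shear governs: 424 kN.

424 kN (bolt shear governs)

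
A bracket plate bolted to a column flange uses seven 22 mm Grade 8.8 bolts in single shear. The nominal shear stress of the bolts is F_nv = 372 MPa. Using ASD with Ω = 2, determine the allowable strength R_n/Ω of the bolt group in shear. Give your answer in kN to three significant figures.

495 kN

A_b = π × 22² / 4 = 380.1 mm².
R_n = F_nv · A_b · n · n_s = 372 × 380.1 × 7 × 1 / 1000 = 989.9 kN.
Allowable strength R_n/Ω = 989.9 / 2 = 495 kN.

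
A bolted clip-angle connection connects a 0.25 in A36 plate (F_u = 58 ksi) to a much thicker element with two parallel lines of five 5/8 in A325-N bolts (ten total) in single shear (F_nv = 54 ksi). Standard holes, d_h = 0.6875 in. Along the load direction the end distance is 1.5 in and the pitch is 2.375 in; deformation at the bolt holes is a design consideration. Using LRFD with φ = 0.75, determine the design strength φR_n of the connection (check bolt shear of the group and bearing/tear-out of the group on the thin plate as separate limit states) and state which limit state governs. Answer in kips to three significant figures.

124 kips (bolt shear governs)

Bolt shear: A_b = π·0.625²/4 = 0.3068 in²; R_n = 54 × 0.3068 × 10 × 1 = 165.7 kips → 0.75 × 165.7 = 124 kips.
Bearing (1.2 l_c t F_u ≤ 2.4 d t F_u): upper limit = 2.4·0.625·0.25·58 = 21.75 kips.
  Edge l_c = 1.5 − 0.6875/2 = 1.156 → r_n = 20.12 kips; interior l_c = 2.375 − 0.6875 = 1.688 → r_n = 21.75 kips.
  R_n,bearing = 2·20.12 + 8·21.75 = 214.2 kips → 0.75 × 214.2 = 161 kips.
Bolt shear governs: 124 kips.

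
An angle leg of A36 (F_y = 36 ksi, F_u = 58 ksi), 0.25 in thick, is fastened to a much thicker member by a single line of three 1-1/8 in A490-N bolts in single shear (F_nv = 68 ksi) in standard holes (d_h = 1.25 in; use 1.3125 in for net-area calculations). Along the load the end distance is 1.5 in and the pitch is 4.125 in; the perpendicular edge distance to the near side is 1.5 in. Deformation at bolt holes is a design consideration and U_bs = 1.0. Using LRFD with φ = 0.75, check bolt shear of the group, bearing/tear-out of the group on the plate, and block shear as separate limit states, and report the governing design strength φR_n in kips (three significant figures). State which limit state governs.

Bolt shear: A_b = π·1.125²/4 = 0.994 in²; R_n = 68 × 0.994 × 3 × 1 = 202.8 kips → 0.75 × 202.8 = 152 kips.
Bearing: edge l_c = 0.875, r_n = 15.23 kips; interior l_c = 2.875, r_n = 39.15 kips; R_n = 15.23 + 2·39.15 = 93.53 kips → 70.1 kips.
Block shear: A_gv = 2.438, A_nv = 1.617, A_nt = 0.2109 in²; R_n = min(0.6F_uA_nv, 0.6F_yA_gv) + U_bs·F_u·A_nt = 64.88 kips → 48.7 kips.
Block shear governs: 48.7 kips.

48.7 kips (block shear governs)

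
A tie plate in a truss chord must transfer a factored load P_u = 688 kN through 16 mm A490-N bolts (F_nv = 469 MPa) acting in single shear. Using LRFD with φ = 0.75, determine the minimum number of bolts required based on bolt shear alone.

A_b = π·16²/4 = 201.1 mm².
Per-bolt design strength φR_n = 0.75 × 469 × 201.1 × 1 / 1000 = 70.72 kN.
n ≥ 688 / 70.72 = 9.728 → use 10 bolts.

10 bolts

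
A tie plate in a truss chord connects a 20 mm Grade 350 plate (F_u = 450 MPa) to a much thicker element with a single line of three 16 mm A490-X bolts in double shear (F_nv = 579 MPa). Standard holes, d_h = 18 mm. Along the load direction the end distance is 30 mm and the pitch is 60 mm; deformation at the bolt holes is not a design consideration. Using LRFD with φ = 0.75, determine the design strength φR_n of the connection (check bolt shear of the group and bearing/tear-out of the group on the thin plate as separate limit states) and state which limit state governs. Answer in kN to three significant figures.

524 kN (bolt shear governs)

Bolt shear: A_b = π·16²/4 = 201.1 mm²; R_n = 579 × 201.1 × 3 × 2 / 1000 = 698.5 kN → 0.75 × 698.5 = 524 kN.
Bearing (1.5 l_c t F_u ≤ 3.0 d t F_u): upper limit = 3.0·16·20·450 / 1000 = 432 kN.
  Edge l_c = 30 − 18/2 = 21 → r_n = 283.5 kN; interior l_c = 60 − 18 = 42 → r_n = 432 kN.
  R_n,bearing = 1·283.5 + 2·432 = 1148 kN → 0.75 × 1148 = 861 kN.
Bolt shear governs: 524 kN.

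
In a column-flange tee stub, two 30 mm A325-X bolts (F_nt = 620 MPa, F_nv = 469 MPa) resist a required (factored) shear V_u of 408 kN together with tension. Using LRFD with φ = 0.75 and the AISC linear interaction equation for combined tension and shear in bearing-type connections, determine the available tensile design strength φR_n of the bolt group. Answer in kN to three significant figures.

A_b = π·30²/4 = 706.9 mm²; f_rv = 408 × 1000 / (2 × 706.9) = 288.6 MPa.
F'_nt = 1.3 F_nt − (F_nt / φF_nv) f_rv = 1.3·620 − (620/(0.75·469))·288.6 = 297.3 MPa, capped at F_nt → F'_nt = 297.3 MPa.
R_n = F'_nt · A_b · n = 297.3 × 706.9 × 2 / 1000 = 420.3 kN.
Design strength φR_n = 0.75 × 420.3 = 315 kN.

315 kN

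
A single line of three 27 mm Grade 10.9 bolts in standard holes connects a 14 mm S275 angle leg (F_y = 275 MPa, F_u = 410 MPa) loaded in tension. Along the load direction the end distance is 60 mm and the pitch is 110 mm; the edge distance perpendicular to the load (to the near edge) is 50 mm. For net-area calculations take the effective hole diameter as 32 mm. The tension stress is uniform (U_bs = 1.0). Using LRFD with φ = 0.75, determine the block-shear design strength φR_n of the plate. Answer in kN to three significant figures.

631 kN

Shear plane L_v = 60 + 2·110 = 280 mm; A_gv = 280 × 14 = 3920 mm².
A_nv = (280 − 2.5·32) × 14 = 2800 mm².
A_nt = (50 − 0.5·32) × 14 = 476 mm².
0.6 F_u A_nv = 688.8 kN; 0.6 F_y A_gv = 646.8 kN → shear yielding governs the shear term.
R_n = 646.8 + 1.0 × 410 × 476 / 1000 = 842 kN.
Design strength φR_n = 0.75 × 842 = 631 kN.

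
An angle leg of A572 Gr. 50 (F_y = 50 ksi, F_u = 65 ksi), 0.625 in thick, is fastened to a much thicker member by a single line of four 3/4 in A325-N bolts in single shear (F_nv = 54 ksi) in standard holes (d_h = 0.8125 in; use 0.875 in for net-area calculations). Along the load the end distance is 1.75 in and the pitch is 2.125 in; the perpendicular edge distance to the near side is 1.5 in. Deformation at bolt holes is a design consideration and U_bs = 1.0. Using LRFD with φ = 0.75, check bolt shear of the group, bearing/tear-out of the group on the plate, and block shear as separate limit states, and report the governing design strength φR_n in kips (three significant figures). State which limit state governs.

71.6 kips (bolt shear governs)

Bolt shear: A_b = π·0.75²/4 = 0.4418 in²; R_n = 54 × 0.4418 × 4 × 1 = 95.43 kips → 0.75 × 95.43 = 71.6 kips.
Bearing: edge l_c = 1.344, r_n = 65.51 kips; interior l_c = 1.312, r_n = 63.98 kips; R_n = 65.51 + 3·63.98 = 257.5 kips → 193 kips.
Block shear: A_gv = 5.078, A_nv = 3.164, A_nt = 0.6641 in²; R_n = min(0.6F_uA_nv, 0.6F_yA_gv) + U_bs·F_u·A_nt = 166.6 kips → 125 kips.
Bolt shear governs: 71.6 kips.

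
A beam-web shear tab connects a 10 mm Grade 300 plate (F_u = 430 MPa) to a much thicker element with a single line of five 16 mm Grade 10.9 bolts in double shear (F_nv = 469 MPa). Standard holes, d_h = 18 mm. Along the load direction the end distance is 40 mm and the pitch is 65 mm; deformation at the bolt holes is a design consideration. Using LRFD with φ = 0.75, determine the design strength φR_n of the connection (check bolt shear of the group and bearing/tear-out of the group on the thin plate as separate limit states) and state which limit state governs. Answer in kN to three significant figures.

615 kN (bearing governs)

Bolt shear: A_b = π·16²/4 = 201.1 mm²; R_n = 469 × 201.1 × 5 × 2 / 1000 = 943 kN → 0.75 × 943 = 707 kN.
Bearing (1.2 l_c t F_u ≤ 2.4 d t F_u): upper limit = 2.4·16·10·430 / 1000 = 165.1 kN.
  Edge l_c = 40 − 18/2 = 31 → r_n = 160 kN; interior l_c = 65 − 18 = 47 → r_n = 165.1 kN.
  R_n,bearing = 1·160 + 4·165.1 = 820.4 kN → 0.75 × 820.4 = 615 kN.
Bearing governs: 615 kN.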